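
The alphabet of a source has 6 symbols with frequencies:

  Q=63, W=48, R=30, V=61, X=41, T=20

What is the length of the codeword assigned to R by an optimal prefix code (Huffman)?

3

Repeatedly merge the two smallest:
merge T(20) and R(30): 50
merge X(41) and W(48): 89
merge 50 and V(61): 111
merge Q(63) and 89: 152
merge 111 and 152: 263
R's leaf is at depth 3, giving a 3-bit codeword.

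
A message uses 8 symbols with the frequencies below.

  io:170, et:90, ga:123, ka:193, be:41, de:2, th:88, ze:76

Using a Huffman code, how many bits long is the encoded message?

2148

Build the Huffman tree bottom-up:
combine de(2), be(41) → 43
combine 43, ze(76) → 119
combine th(88), et(90) → 178
combine 119, ga(123) → 242
combine io(170), 178 → 348
combine ka(193), 242 → 435
combine 348, 435 → 783
Total encoded bits = sum of merged weights = 43 + 119 + 178 + 242 + 348 + 435 + 783 = 2148.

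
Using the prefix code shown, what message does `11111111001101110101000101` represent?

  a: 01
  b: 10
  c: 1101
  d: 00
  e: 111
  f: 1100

eefccadaa

Read left to right; each codeword is recognised as soon as it completes (prefix code):
  111→e | 111→e | 1100→f | 1101→c | 1101→c | 01→a | 00→d | 01→a | 01→a
Decoded message: eefccadaa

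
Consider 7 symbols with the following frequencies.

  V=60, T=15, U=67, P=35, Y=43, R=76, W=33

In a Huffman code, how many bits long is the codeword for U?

Huffman merges, smallest pair first:
combine T(15), W(33) → 48
combine P(35), Y(43) → 78
combine 48, V(60) → 108
combine U(67), R(76) → 143
combine 78, 108 → 186
combine 143, 186 → 329
U sits 2 levels below the root, so its codeword is 2 bits.

2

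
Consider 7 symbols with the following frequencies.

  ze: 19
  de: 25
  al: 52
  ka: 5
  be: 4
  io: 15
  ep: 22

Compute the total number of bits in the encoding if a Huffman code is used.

355

Merge the two smallest weights repeatedly:
combine be(4), ka(5) → 9
combine 9, io(15) → 24
combine ze(19), ep(22) → 41
combine 24, de(25) → 49
combine 41, 49 → 90
combine al(52), 90 → 142
Total encoded bits = sum of merged weights = 9 + 24 + 41 + 49 + 90 + 142 = 355.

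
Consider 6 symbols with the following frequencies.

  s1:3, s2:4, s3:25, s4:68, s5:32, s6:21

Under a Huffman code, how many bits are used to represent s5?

Build the tree from the bottom:
s1(3) + s2(4) → 7
7 + s6(21) → 28
s3(25) + 28 → 53
s5(32) + 53 → 85
s4(68) + 85 → 153
s5's leaf is at depth 2, giving a 2-bit codeword.

2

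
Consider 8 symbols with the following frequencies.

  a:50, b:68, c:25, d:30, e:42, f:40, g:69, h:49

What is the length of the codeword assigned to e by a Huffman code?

Build the tree from the bottom:
merge c(25) and d(30): 55
merge f(40) and e(42): 82
merge h(49) and a(50): 99
merge 55 and b(68): 123
merge g(69) and 82: 151
merge 99 and 123: 222
merge 151 and 222: 373
The subtree containing e is merged 3 times, so code length = 3.

3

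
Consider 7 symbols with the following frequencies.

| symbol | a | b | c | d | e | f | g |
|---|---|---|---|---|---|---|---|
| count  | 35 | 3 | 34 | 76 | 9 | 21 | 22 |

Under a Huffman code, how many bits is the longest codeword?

Merge the two lowest-weight nodes at each step:
merge b(3) and e(9): 12
merge 12 and f(21): 33
merge g(22) and 33: 55
merge c(34) and a(35): 69
merge 55 and 69: 124
merge d(76) and 124: 200
The first pair merged (b, e) ends up deepest, at depth 5.

5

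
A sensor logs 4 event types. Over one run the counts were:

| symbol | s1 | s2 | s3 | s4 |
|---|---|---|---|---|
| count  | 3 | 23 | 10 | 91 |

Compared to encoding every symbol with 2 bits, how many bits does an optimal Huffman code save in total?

78

Fixed-length: 2 bits × 127 symbols = 254 bits.
Huffman merges:
combine s1(3), s3(10) → 13
combine 13, s2(23) → 36
combine 36, s4(91) → 127
Huffman total = 13 + 36 + 127 = 176 bits.
Saving = 254 − 176 = 78 bits.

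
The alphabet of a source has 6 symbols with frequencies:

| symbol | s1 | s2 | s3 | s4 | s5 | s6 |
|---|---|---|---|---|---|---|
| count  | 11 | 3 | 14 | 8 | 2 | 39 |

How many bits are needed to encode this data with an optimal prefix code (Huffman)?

Greedily combine the two least-frequent nodes:
combine s5(2), s2(3) → 5
combine 5, s4(8) → 13
combine s1(11), 13 → 24
combine s3(14), 24 → 38
combine 38, s6(39) → 77
The encoded length is the sum of every internal node's weight: 5 + 13 + 24 + 38 + 77 = 157 bits.

157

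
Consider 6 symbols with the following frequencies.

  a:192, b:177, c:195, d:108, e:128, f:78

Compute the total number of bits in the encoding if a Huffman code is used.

2247

Greedily combine the two least-frequent nodes:
combine f(78), d(108) → 186
combine e(128), b(177) → 305
combine 186, a(192) → 378
combine c(195), 305 → 500
combine 378, 500 → 878
Each symbol's bit-cost is frequency × depth; summing gives 2247 bits (equivalently 186 + 305 + 378 + 500 + 878).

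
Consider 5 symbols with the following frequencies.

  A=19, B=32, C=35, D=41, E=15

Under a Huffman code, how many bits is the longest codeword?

Merge the two lowest-weight nodes at each step:
combine E(15), A(19) → 34
combine B(32), 34 → 66
combine C(35), D(41) → 76
combine 66, 76 → 142
The rarest symbols sit at the bottom; the longest codeword is 3 bits.

3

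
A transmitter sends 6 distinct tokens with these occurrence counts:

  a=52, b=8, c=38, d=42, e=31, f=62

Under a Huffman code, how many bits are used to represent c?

Build the tree from the bottom:
merge b(8) and e(31): 39
merge c(38) and 39: 77
merge d(42) and a(52): 94
merge f(62) and 77: 139
merge 94 and 139: 233
c sits 3 levels below the root, so its codeword is 3 bits.

3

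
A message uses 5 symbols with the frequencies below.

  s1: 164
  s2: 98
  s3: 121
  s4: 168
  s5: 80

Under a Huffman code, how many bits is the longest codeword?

Merge the two lowest-weight nodes at each step:
s5(80) + s2(98) → 178
s3(121) + s1(164) → 285
s4(168) + 178 → 346
285 + 346 → 631
The rarest symbols sit at the bottom; the longest codeword is 3 bits.

3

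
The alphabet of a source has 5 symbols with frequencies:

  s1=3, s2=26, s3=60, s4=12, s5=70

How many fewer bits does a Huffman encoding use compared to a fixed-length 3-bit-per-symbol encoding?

Fixed-length: 3 bits × 171 symbols = 513 bits.
Huffman merges:
combine s1(3), s4(12) → 15
combine 15, s2(26) → 41
combine 41, s3(60) → 101
combine s5(70), 101 → 171
Huffman total = 15 + 41 + 101 + 171 = 328 bits.
Saving = 513 − 328 = 185 bits.

185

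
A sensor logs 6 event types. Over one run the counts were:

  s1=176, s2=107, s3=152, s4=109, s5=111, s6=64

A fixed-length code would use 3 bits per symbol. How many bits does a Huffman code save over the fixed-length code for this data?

Fixed-length: 3 bits × 719 symbols = 2157 bits.
Huffman merges:
combine s6(64), s2(107) → 171
combine s4(109), s5(111) → 220
combine s3(152), 171 → 323
combine s1(176), 220 → 396
combine 323, 396 → 719
Huffman total = 171 + 220 + 323 + 396 + 719 = 1829 bits.
Saving = 2157 − 1829 = 328 bits.

328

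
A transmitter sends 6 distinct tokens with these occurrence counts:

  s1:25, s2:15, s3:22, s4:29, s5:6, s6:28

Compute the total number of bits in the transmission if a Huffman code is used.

314

Merge the two smallest weights repeatedly:
s5(6) + s2(15) → 21
21 + s3(22) → 43
s1(25) + s6(28) → 53
s4(29) + 43 → 72
53 + 72 → 125
Each symbol's bit-cost is frequency × depth; summing gives 314 bits (equivalently 21 + 43 + 53 + 72 + 125).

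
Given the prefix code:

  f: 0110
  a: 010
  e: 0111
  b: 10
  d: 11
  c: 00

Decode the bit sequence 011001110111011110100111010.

feeebbea

Read left to right; each codeword is recognised as soon as it completes (prefix code):
  0110→f | 0111→e | 0111→e | 0111→e | 10→b | 10→b | 0111→e | 010→a
Decoded message: feeebbea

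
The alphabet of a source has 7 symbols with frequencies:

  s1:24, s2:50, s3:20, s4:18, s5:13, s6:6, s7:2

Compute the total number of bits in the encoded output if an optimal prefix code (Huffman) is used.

Merge the two smallest weights repeatedly:
merge s7(2) and s6(6): 8
merge 8 and s5(13): 21
merge s4(18) and s3(20): 38
merge 21 and s1(24): 45
merge 38 and 45: 83
merge s2(50) and 83: 133
The encoded length is the sum of every internal node's weight: 8 + 21 + 38 + 45 + 83 + 133 = 328 bits.

328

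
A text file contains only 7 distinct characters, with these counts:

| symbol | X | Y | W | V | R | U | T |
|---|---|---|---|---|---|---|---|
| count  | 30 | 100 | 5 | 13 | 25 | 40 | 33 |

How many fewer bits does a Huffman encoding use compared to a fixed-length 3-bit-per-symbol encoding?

Fixed-length: 3 bits × 246 symbols = 738 bits.
Huffman merges:
merge W(5) and V(13): 18
merge 18 and R(25): 43
merge X(30) and T(33): 63
merge U(40) and 43: 83
merge 63 and 83: 146
merge Y(100) and 146: 246
Huffman total = 18 + 43 + 63 + 83 + 146 + 246 = 599 bits.
Saving = 738 − 599 = 139 bits.

139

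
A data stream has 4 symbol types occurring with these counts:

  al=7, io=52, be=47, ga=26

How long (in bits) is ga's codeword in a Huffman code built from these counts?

3

Repeatedly merge the two smallest:
al(7) + ga(26) → 33
33 + be(47) → 80
io(52) + 80 → 132
ga's leaf is at depth 3, giving a 3-bit codeword.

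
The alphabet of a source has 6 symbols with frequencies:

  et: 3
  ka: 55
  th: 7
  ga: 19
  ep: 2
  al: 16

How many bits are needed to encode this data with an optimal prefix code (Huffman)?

194

Build the Huffman tree bottom-up:
merge ep(2) and et(3): 5
merge 5 and th(7): 12
merge 12 and al(16): 28
merge ga(19) and 28: 47
merge 47 and ka(55): 102
The encoded length is the sum of every internal node's weight: 5 + 12 + 28 + 47 + 102 = 194 bits.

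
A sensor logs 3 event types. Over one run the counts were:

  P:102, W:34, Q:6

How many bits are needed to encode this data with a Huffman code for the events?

182

Build the Huffman tree bottom-up:
merge Q(6) and W(34): 40
merge 40 and P(102): 142
Total encoded bits = sum of merged weights = 40 + 142 = 182.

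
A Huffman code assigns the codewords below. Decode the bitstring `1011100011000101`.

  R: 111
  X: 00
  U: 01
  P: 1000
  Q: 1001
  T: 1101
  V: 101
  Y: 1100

Read left to right; each codeword is recognised as soon as it completes (prefix code):
  101→V | 1100→Y | 01→U | 1000→P | 101→V
Decoded message: VYUPV

VYUPV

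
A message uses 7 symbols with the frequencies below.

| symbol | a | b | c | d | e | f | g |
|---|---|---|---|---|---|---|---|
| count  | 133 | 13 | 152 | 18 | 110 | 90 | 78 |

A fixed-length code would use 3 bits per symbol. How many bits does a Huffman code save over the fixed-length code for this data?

Fixed-length: 3 bits × 594 symbols = 1782 bits.
Huffman merges:
merge b(13) and d(18): 31
merge 31 and g(78): 109
merge f(90) and 109: 199
merge e(110) and a(133): 243
merge c(152) and 199: 351
merge 243 and 351: 594
Huffman total = 31 + 109 + 199 + 243 + 351 + 594 = 1527 bits.
Saving = 1782 − 1527 = 255 bits.

255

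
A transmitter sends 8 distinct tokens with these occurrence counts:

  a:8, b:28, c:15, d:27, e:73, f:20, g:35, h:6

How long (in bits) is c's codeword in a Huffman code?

4

Repeatedly merge the two smallest:
combine h(6), a(8) → 14
combine 14, c(15) → 29
combine f(20), d(27) → 47
combine b(28), 29 → 57
combine g(35), 47 → 82
combine 57, e(73) → 130
combine 82, 130 → 212
The subtree containing c is merged 4 times, so code length = 4.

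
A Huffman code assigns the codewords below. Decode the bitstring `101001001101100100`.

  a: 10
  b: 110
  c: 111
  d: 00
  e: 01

Read left to right; each codeword is recognised as soon as it completes (prefix code):
  10→a | 10→a | 01→e | 00→d | 110→b | 110→b | 01→e | 00→d
Decoded message: aaedbbed

aaedbbed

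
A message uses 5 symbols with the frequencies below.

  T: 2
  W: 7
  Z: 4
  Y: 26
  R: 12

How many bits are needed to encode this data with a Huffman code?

95

Greedily combine the two least-frequent nodes:
T(2) + Z(4) → 6
6 + W(7) → 13
R(12) + 13 → 25
25 + Y(26) → 51
Total encoded bits = sum of merged weights = 6 + 13 + 25 + 51 = 95.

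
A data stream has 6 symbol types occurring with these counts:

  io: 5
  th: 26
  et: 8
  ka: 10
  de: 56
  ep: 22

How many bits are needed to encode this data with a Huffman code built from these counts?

279

Merge the two smallest weights repeatedly:
combine io(5), et(8) → 13
combine ka(10), 13 → 23
combine ep(22), 23 → 45
combine th(26), 45 → 71
combine de(56), 71 → 127
The encoded length is the sum of every internal node's weight: 13 + 23 + 45 + 71 + 127 = 279 bits.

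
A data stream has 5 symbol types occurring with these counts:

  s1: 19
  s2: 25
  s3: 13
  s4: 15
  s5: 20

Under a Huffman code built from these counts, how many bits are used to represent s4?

3

Huffman merges, smallest pair first:
merge s3(13) and s4(15): 28
merge s1(19) and s5(20): 39
merge s2(25) and 28: 53
merge 39 and 53: 92
s4's leaf is at depth 3, giving a 3-bit codeword.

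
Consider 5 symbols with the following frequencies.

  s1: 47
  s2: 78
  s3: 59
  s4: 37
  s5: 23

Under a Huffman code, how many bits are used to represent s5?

Repeatedly merge the two smallest:
s5(23) + s4(37) → 60
s1(47) + s3(59) → 106
60 + s2(78) → 138
106 + 138 → 244
s5 sits 3 levels below the root, so its codeword is 3 bits.

3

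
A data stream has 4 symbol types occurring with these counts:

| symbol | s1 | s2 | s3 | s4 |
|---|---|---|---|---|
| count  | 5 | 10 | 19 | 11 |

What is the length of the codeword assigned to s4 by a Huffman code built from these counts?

Repeatedly merge the two smallest:
combine s1(5), s2(10) → 15
combine s4(11), 15 → 26
combine s3(19), 26 → 45
The subtree containing s4 is merged 2 times, so code length = 2.

2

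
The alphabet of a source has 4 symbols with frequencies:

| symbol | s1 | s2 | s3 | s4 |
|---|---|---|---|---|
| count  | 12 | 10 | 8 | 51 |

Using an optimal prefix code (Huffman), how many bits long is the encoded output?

129

Merge the two smallest weights repeatedly:
merge s3(8) and s2(10): 18
merge s1(12) and 18: 30
merge 30 and s4(51): 81
Each symbol's bit-cost is frequency × depth; summing gives 129 bits (equivalently 18 + 30 + 81).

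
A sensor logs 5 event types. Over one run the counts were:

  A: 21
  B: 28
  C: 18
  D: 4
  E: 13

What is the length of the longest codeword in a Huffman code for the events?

3

Merge the two lowest-weight nodes at each step:
D(4) + E(13) → 17
17 + C(18) → 35
A(21) + B(28) → 49
35 + 49 → 84
The rarest symbols sit at the bottom; the longest codeword is 3 bits.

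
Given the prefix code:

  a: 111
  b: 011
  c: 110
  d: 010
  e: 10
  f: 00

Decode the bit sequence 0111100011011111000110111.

Read left to right; each codeword is recognised as soon as it completes (prefix code):
  011→b | 110→c | 00→f | 110→c | 111→a | 110→c | 00→f | 110→c | 111→a
Decoded message: bcfcacfca

bcfcacfca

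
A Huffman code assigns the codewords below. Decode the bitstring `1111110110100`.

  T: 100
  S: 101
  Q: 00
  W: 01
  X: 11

Read left to right; each codeword is recognised as soon as it completes (prefix code):
  11→X | 11→X | 11→X | 01→W | 101→S | 00→Q
Decoded message: XXXWSQ

XXXWSQ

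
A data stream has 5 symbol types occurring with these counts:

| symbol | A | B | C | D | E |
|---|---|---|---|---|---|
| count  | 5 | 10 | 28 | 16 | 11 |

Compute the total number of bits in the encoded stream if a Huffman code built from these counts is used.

Greedily combine the two least-frequent nodes:
A(5) + B(10) → 15
E(11) + 15 → 26
D(16) + 26 → 42
C(28) + 42 → 70
The encoded length is the sum of every internal node's weight: 15 + 26 + 42 + 70 = 153 bits.

153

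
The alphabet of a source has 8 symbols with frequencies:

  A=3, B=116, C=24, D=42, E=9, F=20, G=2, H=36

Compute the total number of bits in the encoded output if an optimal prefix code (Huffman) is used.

Greedily combine the two least-frequent nodes:
G(2) + A(3) → 5
5 + E(9) → 14
14 + F(20) → 34
C(24) + 34 → 58
H(36) + D(42) → 78
58 + 78 → 136
B(116) + 136 → 252
Total encoded bits = sum of merged weights = 5 + 14 + 34 + 58 + 78 + 136 + 252 = 577.

577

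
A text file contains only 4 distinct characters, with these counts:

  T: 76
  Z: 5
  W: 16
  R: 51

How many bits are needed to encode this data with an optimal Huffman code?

241

Build the Huffman tree bottom-up:
combine Z(5), W(16) → 21
combine 21, R(51) → 72
combine 72, T(76) → 148
Total encoded bits = sum of merged weights = 21 + 72 + 148 = 241.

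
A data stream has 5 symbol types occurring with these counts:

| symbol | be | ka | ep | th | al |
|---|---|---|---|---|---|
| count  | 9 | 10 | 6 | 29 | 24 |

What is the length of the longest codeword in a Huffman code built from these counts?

Merge the two lowest-weight nodes at each step:
combine ep(6), be(9) → 15
combine ka(10), 15 → 25
combine al(24), 25 → 49
combine th(29), 49 → 78
The rarest symbols sit at the bottom; the longest codeword is 4 bits.

4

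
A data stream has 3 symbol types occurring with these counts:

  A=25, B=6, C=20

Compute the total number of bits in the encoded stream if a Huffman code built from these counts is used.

Merge the two smallest weights repeatedly:
B(6) + C(20) → 26
A(25) + 26 → 51
Total encoded bits = sum of merged weights = 26 + 51 = 77.

77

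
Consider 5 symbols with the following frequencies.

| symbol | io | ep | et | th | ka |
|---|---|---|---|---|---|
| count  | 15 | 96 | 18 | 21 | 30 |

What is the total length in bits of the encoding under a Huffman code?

348

Greedily combine the two least-frequent nodes:
combine io(15), et(18) → 33
combine th(21), ka(30) → 51
combine 33, 51 → 84
combine 84, ep(96) → 180
Total encoded bits = sum of merged weights = 33 + 51 + 84 + 180 = 348.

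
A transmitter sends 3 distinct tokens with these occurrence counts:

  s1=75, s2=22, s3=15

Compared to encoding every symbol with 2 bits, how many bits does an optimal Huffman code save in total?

75

Fixed-length: 2 bits × 112 symbols = 224 bits.
Huffman merges:
combine s3(15), s2(22) → 37
combine 37, s1(75) → 112
Huffman total = 37 + 112 = 149 bits.
Saving = 224 − 149 = 75 bits.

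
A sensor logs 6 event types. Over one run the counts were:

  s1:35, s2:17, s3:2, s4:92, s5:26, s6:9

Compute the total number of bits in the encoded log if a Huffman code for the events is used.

Build the Huffman tree bottom-up:
s3(2) + s6(9) → 11
11 + s2(17) → 28
s5(26) + 28 → 54
s1(35) + 54 → 89
89 + s4(92) → 181
Total encoded bits = sum of merged weights = 11 + 28 + 54 + 89 + 181 = 363.

363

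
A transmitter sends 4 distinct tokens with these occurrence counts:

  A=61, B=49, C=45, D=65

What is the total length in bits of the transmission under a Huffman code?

Build the Huffman tree bottom-up:
C(45) + B(49) → 94
A(61) + D(65) → 126
94 + 126 → 220
Each symbol's bit-cost is frequency × depth; summing gives 440 bits (equivalently 94 + 126 + 220).

440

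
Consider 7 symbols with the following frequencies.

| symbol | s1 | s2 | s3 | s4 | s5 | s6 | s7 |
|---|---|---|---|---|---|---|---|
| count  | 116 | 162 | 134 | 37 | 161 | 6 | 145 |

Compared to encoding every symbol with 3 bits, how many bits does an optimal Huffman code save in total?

Fixed-length: 3 bits × 761 symbols = 2283 bits.
Huffman merges:
combine s6(6), s4(37) → 43
combine 43, s1(116) → 159
combine s3(134), s7(145) → 279
combine 159, s5(161) → 320
combine s2(162), 279 → 441
combine 320, 441 → 761
Huffman total = 43 + 159 + 279 + 320 + 441 + 761 = 2003 bits.
Saving = 2283 − 2003 = 280 bits.

280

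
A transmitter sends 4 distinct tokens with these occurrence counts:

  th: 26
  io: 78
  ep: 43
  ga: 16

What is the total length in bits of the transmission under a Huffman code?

290

Merge the two smallest weights repeatedly:
ga(16) + th(26) → 42
42 + ep(43) → 85
io(78) + 85 → 163
The encoded length is the sum of every internal node's weight: 42 + 85 + 163 = 290 bits.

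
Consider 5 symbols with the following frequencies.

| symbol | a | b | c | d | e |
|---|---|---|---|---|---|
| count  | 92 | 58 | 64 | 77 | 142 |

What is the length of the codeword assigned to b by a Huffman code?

3

Repeatedly merge the two smallest:
merge b(58) and c(64): 122
merge d(77) and a(92): 169
merge 122 and e(142): 264
merge 169 and 264: 433
b sits 3 levels below the root, so its codeword is 3 bits.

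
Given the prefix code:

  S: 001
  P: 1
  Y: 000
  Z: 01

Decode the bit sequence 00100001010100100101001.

Read left to right; each codeword is recognised as soon as it completes (prefix code):
  001→S | 000→Y | 01→Z | 01→Z | 01→Z | 001→S | 001→S | 01→Z | 001→S
Decoded message: SYZZZSSZS

SYZZZSSZS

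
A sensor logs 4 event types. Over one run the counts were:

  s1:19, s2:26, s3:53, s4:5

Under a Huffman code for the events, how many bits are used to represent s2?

Huffman merges, smallest pair first:
s4(5) + s1(19) → 24
24 + s2(26) → 50
50 + s3(53) → 103
s2's leaf is at depth 2, giving a 2-bit codeword.

2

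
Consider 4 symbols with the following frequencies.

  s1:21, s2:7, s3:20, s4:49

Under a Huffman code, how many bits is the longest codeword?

3

Merge the two lowest-weight nodes at each step:
combine s2(7), s3(20) → 27
combine s1(21), 27 → 48
combine 48, s4(49) → 97
Maximum depth reached is 3.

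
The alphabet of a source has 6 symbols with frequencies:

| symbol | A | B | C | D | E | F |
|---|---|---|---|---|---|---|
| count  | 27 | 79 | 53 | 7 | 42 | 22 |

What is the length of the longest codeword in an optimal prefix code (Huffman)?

4

Merge the two lowest-weight nodes at each step:
merge D(7) and F(22): 29
merge A(27) and 29: 56
merge E(42) and C(53): 95
merge 56 and B(79): 135
merge 95 and 135: 230
Maximum depth reached is 4.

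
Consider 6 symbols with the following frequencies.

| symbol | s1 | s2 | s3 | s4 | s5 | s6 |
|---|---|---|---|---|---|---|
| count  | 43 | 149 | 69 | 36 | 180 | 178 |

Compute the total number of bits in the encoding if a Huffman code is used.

Greedily combine the two least-frequent nodes:
merge s4(36) and s1(43): 79
merge s3(69) and 79: 148
merge 148 and s2(149): 297
merge s6(178) and s5(180): 358
merge 297 and 358: 655
Each symbol's bit-cost is frequency × depth; summing gives 1537 bits (equivalently 79 + 148 + 297 + 358 + 655).

1537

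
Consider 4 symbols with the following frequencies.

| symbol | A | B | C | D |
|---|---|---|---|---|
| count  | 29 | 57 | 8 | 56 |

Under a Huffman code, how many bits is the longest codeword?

Merge the two lowest-weight nodes at each step:
merge C(8) and A(29): 37
merge 37 and D(56): 93
merge B(57) and 93: 150
Maximum depth reached is 3.

3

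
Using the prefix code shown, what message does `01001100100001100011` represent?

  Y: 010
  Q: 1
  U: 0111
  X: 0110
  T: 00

YXYTXTQQ

Read left to right; each codeword is recognised as soon as it completes (prefix code):
  010→Y | 0110→X | 010→Y | 00→T | 0110→X | 00→T | 1→Q | 1→Q
Decoded message: YXYTXTQQ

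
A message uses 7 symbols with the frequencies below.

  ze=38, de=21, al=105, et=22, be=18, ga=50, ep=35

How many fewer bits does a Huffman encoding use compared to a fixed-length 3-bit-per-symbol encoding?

Fixed-length: 3 bits × 289 symbols = 867 bits.
Huffman merges:
be(18) + de(21) → 39
et(22) + ep(35) → 57
ze(38) + 39 → 77
ga(50) + 57 → 107
77 + al(105) → 182
107 + 182 → 289
Huffman total = 39 + 57 + 77 + 107 + 182 + 289 = 751 bits.
Saving = 867 − 751 = 116 bits.

116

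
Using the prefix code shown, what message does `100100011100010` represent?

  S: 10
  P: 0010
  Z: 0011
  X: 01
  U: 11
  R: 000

Read left to right; each codeword is recognised as soon as it completes (prefix code):
  10→S | 01→X | 000→R | 11→U | 10→S | 0010→P
Decoded message: SXRUSP

SXRUSP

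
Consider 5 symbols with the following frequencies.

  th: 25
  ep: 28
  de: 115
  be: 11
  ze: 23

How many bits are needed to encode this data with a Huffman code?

376

Build the Huffman tree bottom-up:
be(11) + ze(23) → 34
th(25) + ep(28) → 53
34 + 53 → 87
87 + de(115) → 202
The encoded length is the sum of every internal node's weight: 34 + 53 + 87 + 202 = 376 bits.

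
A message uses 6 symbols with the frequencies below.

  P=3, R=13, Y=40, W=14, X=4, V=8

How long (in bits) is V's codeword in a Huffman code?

3

Build the tree from the bottom:
merge P(3) and X(4): 7
merge 7 and V(8): 15
merge R(13) and W(14): 27
merge 15 and 27: 42
merge Y(40) and 42: 82
V sits 3 levels below the root, so its codeword is 3 bits.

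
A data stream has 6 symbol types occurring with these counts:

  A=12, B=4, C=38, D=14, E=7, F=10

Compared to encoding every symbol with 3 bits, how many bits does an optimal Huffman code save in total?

65

Fixed-length: 3 bits × 85 symbols = 255 bits.
Huffman merges:
combine B(4), E(7) → 11
combine F(10), 11 → 21
combine A(12), D(14) → 26
combine 21, 26 → 47
combine C(38), 47 → 85
Huffman total = 11 + 21 + 26 + 47 + 85 = 190 bits.
Saving = 255 − 190 = 65 bits.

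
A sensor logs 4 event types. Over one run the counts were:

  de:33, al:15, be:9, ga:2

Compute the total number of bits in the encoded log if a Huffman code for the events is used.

Merge the two smallest weights repeatedly:
merge ga(2) and be(9): 11
merge 11 and al(15): 26
merge 26 and de(33): 59
The encoded length is the sum of every internal node's weight: 11 + 26 + 59 = 96 bits.

96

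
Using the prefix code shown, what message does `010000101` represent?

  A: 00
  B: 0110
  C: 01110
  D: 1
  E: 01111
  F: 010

FAFD

Read left to right; each codeword is recognised as soon as it completes (prefix code):
  010→F | 00→A | 010→F | 1→D
Decoded message: FAFD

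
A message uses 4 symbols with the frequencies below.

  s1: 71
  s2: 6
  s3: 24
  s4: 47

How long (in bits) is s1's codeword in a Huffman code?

1

Repeatedly merge the two smallest:
combine s2(6), s3(24) → 30
combine 30, s4(47) → 77
combine s1(71), 77 → 148
s1 is a child of the root — depth 1, so its codeword is a single bit.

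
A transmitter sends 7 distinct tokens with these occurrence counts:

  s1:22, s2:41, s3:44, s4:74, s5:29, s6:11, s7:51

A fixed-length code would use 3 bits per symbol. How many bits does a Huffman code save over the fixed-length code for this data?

Fixed-length: 3 bits × 272 symbols = 816 bits.
Huffman merges:
merge s6(11) and s1(22): 33
merge s5(29) and 33: 62
merge s2(41) and s3(44): 85
merge s7(51) and 62: 113
merge s4(74) and 85: 159
merge 113 and 159: 272
Huffman total = 33 + 62 + 85 + 113 + 159 + 272 = 724 bits.
Saving = 816 − 724 = 92 bits.

92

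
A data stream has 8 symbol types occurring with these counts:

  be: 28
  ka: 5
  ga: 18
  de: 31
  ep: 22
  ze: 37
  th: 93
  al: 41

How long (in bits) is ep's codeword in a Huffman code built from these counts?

Build the tree from the bottom:
ka(5) + ga(18) → 23
ep(22) + 23 → 45
be(28) + de(31) → 59
ze(37) + al(41) → 78
45 + 59 → 104
78 + th(93) → 171
104 + 171 → 275
The subtree containing ep is merged 3 times, so code length = 3.

3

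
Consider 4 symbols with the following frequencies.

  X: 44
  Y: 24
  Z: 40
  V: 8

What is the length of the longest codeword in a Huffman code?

3

Merge the two lowest-weight nodes at each step:
V(8) + Y(24) → 32
32 + Z(40) → 72
X(44) + 72 → 116
The rarest symbols sit at the bottom; the longest codeword is 3 bits.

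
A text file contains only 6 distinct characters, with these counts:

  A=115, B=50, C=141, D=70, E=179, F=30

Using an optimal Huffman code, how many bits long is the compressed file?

Build the Huffman tree bottom-up:
F(30) + B(50) → 80
D(70) + 80 → 150
A(115) + C(141) → 256
150 + E(179) → 329
256 + 329 → 585
The encoded length is the sum of every internal node's weight: 80 + 150 + 256 + 329 + 585 = 1400 bits.

1400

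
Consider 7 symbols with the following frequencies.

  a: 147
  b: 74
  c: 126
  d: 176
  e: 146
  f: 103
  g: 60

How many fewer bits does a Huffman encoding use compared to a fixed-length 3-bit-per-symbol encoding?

Fixed-length: 3 bits × 832 symbols = 2496 bits.
Huffman merges:
g(60) + b(74) → 134
f(103) + c(126) → 229
134 + e(146) → 280
a(147) + d(176) → 323
229 + 280 → 509
323 + 509 → 832
Huffman total = 134 + 229 + 280 + 323 + 509 + 832 = 2307 bits.
Saving = 2496 − 2307 = 189 bits.

189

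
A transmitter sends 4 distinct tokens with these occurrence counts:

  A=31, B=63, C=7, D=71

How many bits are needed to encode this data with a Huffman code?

Greedily combine the two least-frequent nodes:
combine C(7), A(31) → 38
combine 38, B(63) → 101
combine D(71), 101 → 172
Each symbol's bit-cost is frequency × depth; summing gives 311 bits (equivalently 38 + 101 + 172).

311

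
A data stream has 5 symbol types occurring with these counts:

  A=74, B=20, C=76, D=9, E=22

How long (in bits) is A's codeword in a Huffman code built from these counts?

Repeatedly merge the two smallest:
D(9) + B(20) → 29
E(22) + 29 → 51
51 + A(74) → 125
C(76) + 125 → 201
The subtree containing A is merged 2 times, so code length = 2.

2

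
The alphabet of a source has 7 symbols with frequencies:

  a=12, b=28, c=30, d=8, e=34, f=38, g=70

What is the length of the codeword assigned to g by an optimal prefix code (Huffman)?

2

Huffman merges, smallest pair first:
merge d(8) and a(12): 20
merge 20 and b(28): 48
merge c(30) and e(34): 64
merge f(38) and 48: 86
merge 64 and g(70): 134
merge 86 and 134: 220
The subtree containing g is merged 2 times, so code length = 2.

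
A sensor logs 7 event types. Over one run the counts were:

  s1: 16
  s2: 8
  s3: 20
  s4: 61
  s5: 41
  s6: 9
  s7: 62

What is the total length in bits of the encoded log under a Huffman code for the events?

Build the Huffman tree bottom-up:
combine s2(8), s6(9) → 17
combine s1(16), 17 → 33
combine s3(20), 33 → 53
combine s5(41), 53 → 94
combine s4(61), s7(62) → 123
combine 94, 123 → 217
Each symbol's bit-cost is frequency × depth; summing gives 537 bits (equivalently 17 + 33 + 53 + 94 + 123 + 217).

537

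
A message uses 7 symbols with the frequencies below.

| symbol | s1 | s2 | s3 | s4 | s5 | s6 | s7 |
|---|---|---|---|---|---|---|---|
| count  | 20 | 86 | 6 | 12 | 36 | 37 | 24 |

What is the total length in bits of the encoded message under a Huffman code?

Build the Huffman tree bottom-up:
combine s3(6), s4(12) → 18
combine 18, s1(20) → 38
combine s7(24), s5(36) → 60
combine s6(37), 38 → 75
combine 60, 75 → 135
combine s2(86), 135 → 221
Total encoded bits = sum of merged weights = 18 + 38 + 60 + 75 + 135 + 221 = 547.

547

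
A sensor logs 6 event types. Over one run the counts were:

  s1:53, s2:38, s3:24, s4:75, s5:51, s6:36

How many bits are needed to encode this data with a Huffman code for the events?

703

Greedily combine the two least-frequent nodes:
s3(24) + s6(36) → 60
s2(38) + s5(51) → 89
s1(53) + 60 → 113
s4(75) + 89 → 164
113 + 164 → 277
Each symbol's bit-cost is frequency × depth; summing gives 703 bits (equivalently 60 + 89 + 113 + 164 + 277).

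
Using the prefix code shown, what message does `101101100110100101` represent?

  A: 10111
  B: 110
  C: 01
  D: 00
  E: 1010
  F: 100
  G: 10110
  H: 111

GBCECC

Read left to right; each codeword is recognised as soon as it completes (prefix code):
  10110→G | 110→B | 01→C | 1010→E | 01→C | 01→C
Decoded message: GBCECC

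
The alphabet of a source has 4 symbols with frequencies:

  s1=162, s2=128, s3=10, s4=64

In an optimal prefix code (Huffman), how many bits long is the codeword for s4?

3

Huffman merges, smallest pair first:
combine s3(10), s4(64) → 74
combine 74, s2(128) → 202
combine s1(162), 202 → 364
s4 sits 3 levels below the root, so its codeword is 3 bits.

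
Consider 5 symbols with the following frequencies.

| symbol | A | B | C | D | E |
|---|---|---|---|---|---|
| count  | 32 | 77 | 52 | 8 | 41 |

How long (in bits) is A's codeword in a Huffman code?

Build the tree from the bottom:
combine D(8), A(32) → 40
combine 40, E(41) → 81
combine C(52), B(77) → 129
combine 81, 129 → 210
A sits 3 levels below the root, so its codeword is 3 bits.

3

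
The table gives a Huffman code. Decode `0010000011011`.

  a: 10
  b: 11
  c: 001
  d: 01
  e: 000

Read left to right; each codeword is recognised as soon as it completes (prefix code):
  001→c | 000→e | 001→c | 10→a | 11→b
Decoded message: cecab

cecab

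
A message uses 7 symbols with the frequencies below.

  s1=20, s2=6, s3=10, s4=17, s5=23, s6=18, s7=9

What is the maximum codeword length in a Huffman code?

Merge the two lowest-weight nodes at each step:
combine s2(6), s7(9) → 15
combine s3(10), 15 → 25
combine s4(17), s6(18) → 35
combine s1(20), s5(23) → 43
combine 25, 35 → 60
combine 43, 60 → 103
The first pair merged (s2, s7) ends up deepest, at depth 4.

4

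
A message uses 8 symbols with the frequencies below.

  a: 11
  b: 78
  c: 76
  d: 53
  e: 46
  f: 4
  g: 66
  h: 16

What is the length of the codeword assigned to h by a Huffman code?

Huffman merges, smallest pair first:
combine f(4), a(11) → 15
combine 15, h(16) → 31
combine 31, e(46) → 77
combine d(53), g(66) → 119
combine c(76), 77 → 153
combine b(78), 119 → 197
combine 153, 197 → 350
h sits 4 levels below the root, so its codeword is 4 bits.

4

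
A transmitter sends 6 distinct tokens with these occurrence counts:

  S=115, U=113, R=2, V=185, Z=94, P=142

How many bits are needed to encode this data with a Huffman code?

1607

Build the Huffman tree bottom-up:
R(2) + Z(94) → 96
96 + U(113) → 209
S(115) + P(142) → 257
V(185) + 209 → 394
257 + 394 → 651
The encoded length is the sum of every internal node's weight: 96 + 209 + 257 + 394 + 651 = 1607 bits.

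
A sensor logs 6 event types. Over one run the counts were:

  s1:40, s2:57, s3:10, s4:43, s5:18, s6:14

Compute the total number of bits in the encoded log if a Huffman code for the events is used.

Build the Huffman tree bottom-up:
merge s3(10) and s6(14): 24
merge s5(18) and 24: 42
merge s1(40) and 42: 82
merge s4(43) and s2(57): 100
merge 82 and 100: 182
Total encoded bits = sum of merged weights = 24 + 42 + 82 + 100 + 182 = 430.

430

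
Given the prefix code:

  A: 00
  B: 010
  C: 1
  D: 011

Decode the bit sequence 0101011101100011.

BCDCDAD

Read left to right; each codeword is recognised as soon as it completes (prefix code):
  010→B | 1→C | 011→D | 1→C | 011→D | 00→A | 011→D
Decoded message: BCDCDAD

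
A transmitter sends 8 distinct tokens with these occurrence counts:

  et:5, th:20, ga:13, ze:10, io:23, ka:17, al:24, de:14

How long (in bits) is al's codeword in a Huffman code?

Repeatedly merge the two smallest:
et(5) + ze(10) → 15
ga(13) + de(14) → 27
15 + ka(17) → 32
th(20) + io(23) → 43
al(24) + 27 → 51
32 + 43 → 75
51 + 75 → 126
al sits 2 levels below the root, so its codeword is 2 bits.

2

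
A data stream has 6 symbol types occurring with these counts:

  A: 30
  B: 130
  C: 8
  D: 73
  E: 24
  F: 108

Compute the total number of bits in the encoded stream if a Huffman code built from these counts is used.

Greedily combine the two least-frequent nodes:
merge C(8) and E(24): 32
merge A(30) and 32: 62
merge 62 and D(73): 135
merge F(108) and B(130): 238
merge 135 and 238: 373
Each symbol's bit-cost is frequency × depth; summing gives 840 bits (equivalently 32 + 62 + 135 + 238 + 373).

840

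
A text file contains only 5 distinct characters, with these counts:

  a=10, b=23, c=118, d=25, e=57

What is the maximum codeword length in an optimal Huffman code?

Merge the two lowest-weight nodes at each step:
a(10) + b(23) → 33
d(25) + 33 → 58
e(57) + 58 → 115
115 + c(118) → 233
Maximum depth reached is 4.

4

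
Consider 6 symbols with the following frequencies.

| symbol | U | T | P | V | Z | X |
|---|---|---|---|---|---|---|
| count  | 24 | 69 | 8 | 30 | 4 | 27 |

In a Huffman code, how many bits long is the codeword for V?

Repeatedly merge the two smallest:
combine Z(4), P(8) → 12
combine 12, U(24) → 36
combine X(27), V(30) → 57
combine 36, 57 → 93
combine T(69), 93 → 162
V sits 3 levels below the root, so its codeword is 3 bits.

3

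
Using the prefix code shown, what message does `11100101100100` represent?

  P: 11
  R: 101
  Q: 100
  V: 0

PQRQQ

Read left to right; each codeword is recognised as soon as it completes (prefix code):
  11→P | 100→Q | 101→R | 100→Q | 100→Q
Decoded message: PQRQQ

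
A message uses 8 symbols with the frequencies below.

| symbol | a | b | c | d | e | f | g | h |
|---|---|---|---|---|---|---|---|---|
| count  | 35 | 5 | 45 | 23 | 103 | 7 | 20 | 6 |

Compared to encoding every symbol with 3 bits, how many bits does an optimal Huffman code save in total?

139

Fixed-length: 3 bits × 244 symbols = 732 bits.
Huffman merges:
combine b(5), h(6) → 11
combine f(7), 11 → 18
combine 18, g(20) → 38
combine d(23), a(35) → 58
combine 38, c(45) → 83
combine 58, 83 → 141
combine e(103), 141 → 244
Huffman total = 11 + 18 + 38 + 58 + 83 + 141 + 244 = 593 bits.
Saving = 732 − 593 = 139 bits.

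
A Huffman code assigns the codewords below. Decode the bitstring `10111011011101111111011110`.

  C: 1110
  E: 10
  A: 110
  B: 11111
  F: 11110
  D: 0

Read left to right; each codeword is recognised as soon as it completes (prefix code):
  10→E | 1110→C | 110→A | 1110→C | 11111→B | 110→A | 11110→F
Decoded message: ECACBAF

ECACBAF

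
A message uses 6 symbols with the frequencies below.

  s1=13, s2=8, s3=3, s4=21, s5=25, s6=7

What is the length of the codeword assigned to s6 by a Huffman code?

4

Build the tree from the bottom:
s3(3) + s6(7) → 10
s2(8) + 10 → 18
s1(13) + 18 → 31
s4(21) + s5(25) → 46
31 + 46 → 77
The subtree containing s6 is merged 4 times, so code length = 4.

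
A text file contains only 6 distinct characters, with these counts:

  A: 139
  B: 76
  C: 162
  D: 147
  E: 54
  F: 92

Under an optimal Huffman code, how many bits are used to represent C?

2

Repeatedly merge the two smallest:
E(54) + B(76) → 130
F(92) + 130 → 222
A(139) + D(147) → 286
C(162) + 222 → 384
286 + 384 → 670
C's leaf is at depth 2, giving a 2-bit codeword.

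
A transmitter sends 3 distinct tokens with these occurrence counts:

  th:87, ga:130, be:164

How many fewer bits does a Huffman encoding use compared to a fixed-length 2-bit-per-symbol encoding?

Fixed-length: 2 bits × 381 symbols = 762 bits.
Huffman merges:
th(87) + ga(130) → 217
be(164) + 217 → 381
Huffman total = 217 + 381 = 598 bits.
Saving = 762 − 598 = 164 bits.

164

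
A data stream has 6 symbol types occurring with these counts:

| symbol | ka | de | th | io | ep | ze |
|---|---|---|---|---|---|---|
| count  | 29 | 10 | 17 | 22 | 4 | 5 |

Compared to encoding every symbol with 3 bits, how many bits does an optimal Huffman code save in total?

Fixed-length: 3 bits × 87 symbols = 261 bits.
Huffman merges:
combine ep(4), ze(5) → 9
combine 9, de(10) → 19
combine th(17), 19 → 36
combine io(22), ka(29) → 51
combine 36, 51 → 87
Huffman total = 9 + 19 + 36 + 51 + 87 = 202 bits.
Saving = 261 − 202 = 59 bits.

59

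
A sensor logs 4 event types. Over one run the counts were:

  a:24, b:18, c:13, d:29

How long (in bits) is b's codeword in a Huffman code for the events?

2

Build the tree from the bottom:
merge c(13) and b(18): 31
merge a(24) and d(29): 53
merge 31 and 53: 84
b's leaf is at depth 2, giving a 2-bit codeword.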